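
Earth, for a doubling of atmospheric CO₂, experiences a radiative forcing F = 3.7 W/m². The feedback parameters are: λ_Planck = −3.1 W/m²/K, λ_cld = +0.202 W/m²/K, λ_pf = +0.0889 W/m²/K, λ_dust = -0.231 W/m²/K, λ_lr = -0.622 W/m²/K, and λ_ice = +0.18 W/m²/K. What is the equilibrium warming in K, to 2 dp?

Net feedback parameter λ = (−3.1) + (+0.202) + (+0.0889) + (-0.231) + (-0.622) + (+0.18) = -3.4821 W/m²/K.
ΔT = −F/λ = −3.7/(-3.4821) = 1.06 K.

1.06 K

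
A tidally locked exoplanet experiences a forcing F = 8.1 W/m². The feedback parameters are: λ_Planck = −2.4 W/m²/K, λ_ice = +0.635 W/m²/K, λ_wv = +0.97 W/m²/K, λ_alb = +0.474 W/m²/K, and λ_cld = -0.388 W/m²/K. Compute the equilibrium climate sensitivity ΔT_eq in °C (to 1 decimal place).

Net feedback parameter λ = (−2.4) + (+0.635) + (+0.97) + (+0.474) + (-0.388) = -0.709 W/m²/K.
ΔT = −F/λ = −8.1/(-0.709) = 11.4 °C.

11.4 °C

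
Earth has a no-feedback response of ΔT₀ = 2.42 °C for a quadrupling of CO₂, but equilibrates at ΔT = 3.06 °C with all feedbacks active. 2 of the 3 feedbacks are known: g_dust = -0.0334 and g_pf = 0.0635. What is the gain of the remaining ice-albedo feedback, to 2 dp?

0.18

Amplification A = ΔT/ΔT₀ = 3.06/2.42 = 1.264.
Total gain g = 1 − 1/A = 1 − 1/1.264 = 0.2089.
Known gains sum to -0.0334 + 0.0635 = 0.0301.
g_ice = 0.2089 − 0.0301 = 0.18.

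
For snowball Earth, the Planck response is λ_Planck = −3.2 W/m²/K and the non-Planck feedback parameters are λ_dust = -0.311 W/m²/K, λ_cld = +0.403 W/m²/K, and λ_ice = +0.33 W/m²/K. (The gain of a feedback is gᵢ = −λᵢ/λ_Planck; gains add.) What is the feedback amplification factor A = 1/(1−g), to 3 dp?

Convert to gains: g_dust = -0.311/3.2 = -0.09719; g_cld = 0.403/3.2 = 0.1259; g_ice = 0.33/3.2 = 0.1031.
Total gain g = 0.13181.
A = 1/(1 − 0.13181) = 1.152.

1.152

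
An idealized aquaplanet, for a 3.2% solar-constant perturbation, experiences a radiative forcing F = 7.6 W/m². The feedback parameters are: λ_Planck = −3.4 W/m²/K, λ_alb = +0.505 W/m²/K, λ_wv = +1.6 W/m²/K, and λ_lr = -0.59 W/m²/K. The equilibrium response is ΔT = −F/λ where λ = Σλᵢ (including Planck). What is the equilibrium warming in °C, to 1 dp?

Net feedback parameter λ = (−3.4) + (+0.505) + (+1.6) + (-0.59) = -1.885 W/m²/K.
ΔT = −F/λ = −7.6/(-1.885) = 4.0 °C.

4.0 °C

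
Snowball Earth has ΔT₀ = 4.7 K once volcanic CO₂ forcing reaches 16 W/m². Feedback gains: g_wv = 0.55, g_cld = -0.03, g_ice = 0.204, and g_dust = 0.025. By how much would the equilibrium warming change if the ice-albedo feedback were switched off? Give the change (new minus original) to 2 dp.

-8.40 K

Original: g = 0.749, ΔT = 4.7/(1−0.749) = 18.7251 K.
Without ice-albedo: g' = 0.545, ΔT' = 4.7/(1−0.545) = 10.3297 K.
Change = 10.3297 − 18.7251 = -8.40 K.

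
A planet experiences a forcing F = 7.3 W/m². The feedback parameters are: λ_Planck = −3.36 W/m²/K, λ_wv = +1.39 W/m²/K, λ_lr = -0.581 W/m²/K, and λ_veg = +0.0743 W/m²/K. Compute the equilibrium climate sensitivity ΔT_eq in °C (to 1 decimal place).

2.9 °C

Net feedback parameter λ = (−3.36) + (+1.39) + (-0.581) + (+0.0743) = -2.4767 W/m²/K.
ΔT = −F/λ = −7.3/(-2.4767) = 2.9 °C.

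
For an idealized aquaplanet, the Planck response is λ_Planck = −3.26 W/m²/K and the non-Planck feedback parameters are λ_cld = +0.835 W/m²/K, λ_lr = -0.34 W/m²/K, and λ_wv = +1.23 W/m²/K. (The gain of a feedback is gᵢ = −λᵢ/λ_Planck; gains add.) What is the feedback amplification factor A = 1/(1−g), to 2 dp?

2.12

Convert to gains: g_cld = 0.835/3.26 = 0.2561; g_lr = -0.34/3.26 = -0.1043; g_wv = 1.23/3.26 = 0.3773.
Total gain g = 0.5291.
A = 1/(1 − 0.5291) = 2.12.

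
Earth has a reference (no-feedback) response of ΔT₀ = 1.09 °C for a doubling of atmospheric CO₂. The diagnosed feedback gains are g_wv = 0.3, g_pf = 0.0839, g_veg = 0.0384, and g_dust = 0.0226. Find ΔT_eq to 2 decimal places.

Total gain g = 0.3 + 0.0839 + 0.0384 + 0.0226 = 0.4449.
Amplification A = 1/(1 − 0.4449) = 1.801.
ΔT = 1.09 × 1.801 = 1.96 °C.

1.96 °C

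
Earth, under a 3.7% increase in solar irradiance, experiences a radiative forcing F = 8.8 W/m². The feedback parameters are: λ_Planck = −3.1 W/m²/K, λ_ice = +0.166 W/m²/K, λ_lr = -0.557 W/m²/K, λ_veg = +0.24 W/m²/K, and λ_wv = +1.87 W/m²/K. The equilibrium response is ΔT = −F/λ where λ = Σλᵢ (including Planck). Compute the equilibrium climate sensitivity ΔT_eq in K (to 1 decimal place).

Net feedback parameter λ = (−3.1) + (+0.166) + (-0.557) + (+0.24) + (+1.87) = -1.381 W/m²/K.
ΔT = −F/λ = −8.8/(-1.381) = 6.4 K.

6.4 K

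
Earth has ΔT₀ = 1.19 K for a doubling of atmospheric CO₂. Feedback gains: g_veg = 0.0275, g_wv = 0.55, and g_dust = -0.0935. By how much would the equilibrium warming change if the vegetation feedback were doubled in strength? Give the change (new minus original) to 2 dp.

Original: g = 0.484, ΔT = 1.19/(1−0.484) = 2.3062 K.
With doubled vegetation: g' = 0.5115, ΔT' = 1.19/(1−0.5115) = 2.4360 K.
Change = 2.4360 − 2.3062 = 0.13 K.

0.13 K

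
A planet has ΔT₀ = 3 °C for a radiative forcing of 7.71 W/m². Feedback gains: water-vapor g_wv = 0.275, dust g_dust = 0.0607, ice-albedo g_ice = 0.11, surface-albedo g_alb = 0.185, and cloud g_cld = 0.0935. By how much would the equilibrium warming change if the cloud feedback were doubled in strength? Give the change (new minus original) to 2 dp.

Original: g = 0.7242, ΔT = 3/(1−0.7242) = 10.8774 °C.
With doubled cloud: g' = 0.8177, ΔT' = 3/(1−0.8177) = 16.4564 °C.
Change = 16.4564 − 10.8774 = 5.58 °C.

5.58 °C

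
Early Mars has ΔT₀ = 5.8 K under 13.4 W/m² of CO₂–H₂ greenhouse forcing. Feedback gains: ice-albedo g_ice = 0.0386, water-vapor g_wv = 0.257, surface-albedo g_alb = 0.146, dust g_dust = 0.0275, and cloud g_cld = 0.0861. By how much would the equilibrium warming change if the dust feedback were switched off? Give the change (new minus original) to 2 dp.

-0.76 K

Original: g = 0.5552, ΔT = 5.8/(1−0.5552) = 13.0396 K.
Without dust: g' = 0.5277, ΔT' = 5.8/(1−0.5277) = 12.2803 K.
Change = 12.2803 − 13.0396 = -0.76 K.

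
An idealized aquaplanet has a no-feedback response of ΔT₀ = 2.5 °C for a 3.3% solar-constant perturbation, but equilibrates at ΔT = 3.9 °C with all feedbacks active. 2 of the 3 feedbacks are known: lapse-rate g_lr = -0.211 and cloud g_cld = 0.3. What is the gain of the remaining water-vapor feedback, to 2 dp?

Amplification A = ΔT/ΔT₀ = 3.9/2.5 = 1.56.
Total gain g = 1 − 1/A = 1 − 1/1.56 = 0.359.
Known gains sum to -0.211 + 0.3 = 0.089.
g_wv = 0.359 − 0.089 = 0.27.

0.27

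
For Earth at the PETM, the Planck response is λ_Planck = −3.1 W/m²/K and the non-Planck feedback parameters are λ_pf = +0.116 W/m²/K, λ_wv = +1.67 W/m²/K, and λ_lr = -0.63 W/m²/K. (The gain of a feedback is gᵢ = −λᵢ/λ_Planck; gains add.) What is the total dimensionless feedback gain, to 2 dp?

0.37

Convert to gains: g_pf = 0.116/3.1 = 0.03742; g_wv = 1.67/3.1 = 0.5387; g_lr = -0.63/3.1 = -0.2032.
Total gain g = 0.37292.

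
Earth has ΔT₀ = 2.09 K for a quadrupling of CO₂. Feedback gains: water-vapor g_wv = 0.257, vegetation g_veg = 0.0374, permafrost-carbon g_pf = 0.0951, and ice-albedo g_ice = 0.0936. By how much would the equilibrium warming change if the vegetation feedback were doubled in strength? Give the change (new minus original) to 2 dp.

Original: g = 0.4831, ΔT = 2.09/(1−0.4831) = 4.0433 K.
With doubled vegetation: g' = 0.5205, ΔT' = 2.09/(1−0.5205) = 4.3587 K.
Change = 4.3587 − 4.0433 = 0.32 K.

0.32 K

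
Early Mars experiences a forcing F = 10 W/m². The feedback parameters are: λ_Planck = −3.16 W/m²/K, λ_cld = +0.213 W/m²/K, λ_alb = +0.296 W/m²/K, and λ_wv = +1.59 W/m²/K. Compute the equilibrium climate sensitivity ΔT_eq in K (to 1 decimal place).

9.4 K

Net feedback parameter λ = (−3.16) + (+0.213) + (+0.296) + (+1.59) = -1.061 W/m²/K.
ΔT = −F/λ = −10/(-1.061) = 9.4 K.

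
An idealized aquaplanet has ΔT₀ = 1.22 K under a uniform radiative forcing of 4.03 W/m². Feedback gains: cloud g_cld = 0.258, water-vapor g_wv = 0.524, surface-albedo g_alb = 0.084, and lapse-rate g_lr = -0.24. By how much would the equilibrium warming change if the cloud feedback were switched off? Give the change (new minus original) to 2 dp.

Original: g = 0.626, ΔT = 1.22/(1−0.626) = 3.2620 K.
Without cloud: g' = 0.368, ΔT' = 1.22/(1−0.368) = 1.9304 K.
Change = 1.9304 − 3.2620 = -1.33 K.

-1.33 K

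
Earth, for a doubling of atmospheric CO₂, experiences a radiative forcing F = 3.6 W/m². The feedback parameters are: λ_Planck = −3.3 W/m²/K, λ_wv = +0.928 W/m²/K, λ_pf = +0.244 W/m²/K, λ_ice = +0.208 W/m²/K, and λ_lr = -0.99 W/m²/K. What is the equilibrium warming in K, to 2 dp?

1.24 K

Net feedback parameter λ = (−3.3) + (+0.928) + (+0.244) + (+0.208) + (-0.99) = -2.91 W/m²/K.
ΔT = −F/λ = −3.6/(-2.91) = 1.24 K.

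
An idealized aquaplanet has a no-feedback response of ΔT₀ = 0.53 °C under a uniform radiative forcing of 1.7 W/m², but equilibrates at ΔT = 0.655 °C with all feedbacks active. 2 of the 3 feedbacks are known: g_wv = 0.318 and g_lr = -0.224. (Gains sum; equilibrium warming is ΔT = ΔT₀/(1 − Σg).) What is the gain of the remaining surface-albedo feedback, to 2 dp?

Amplification A = ΔT/ΔT₀ = 0.655/0.53 = 1.236.
Total gain g = 1 − 1/A = 1 − 1/1.236 = 0.1909.
Known gains sum to 0.318 − 0.224 = 0.094.
g_alb = 0.1909 − 0.094 = 0.10.

0.10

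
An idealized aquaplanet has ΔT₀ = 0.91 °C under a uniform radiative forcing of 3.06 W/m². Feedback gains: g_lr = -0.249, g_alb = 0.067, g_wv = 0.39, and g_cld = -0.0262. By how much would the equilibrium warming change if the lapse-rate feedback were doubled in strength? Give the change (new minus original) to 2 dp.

Original: g = 0.1818, ΔT = 0.91/(1−0.1818) = 1.1122 °C.
With doubled lapse-rate: g' = -0.0672, ΔT' = 0.91/(1+0.0672) = 0.8527 °C.
Change = 0.8527 − 1.1122 = -0.26 °C.

-0.26 °C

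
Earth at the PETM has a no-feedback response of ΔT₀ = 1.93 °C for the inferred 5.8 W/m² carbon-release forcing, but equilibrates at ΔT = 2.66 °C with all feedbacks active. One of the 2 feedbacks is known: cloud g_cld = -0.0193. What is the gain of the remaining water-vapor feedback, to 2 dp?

Amplification A = ΔT/ΔT₀ = 2.66/1.93 = 1.378.
Total gain g = 1 − 1/A = 1 − 1/1.378 = 0.2743.
The known gain is -0.0193.
g_wv = 0.2743 + 0.0193 = 0.29.

0.29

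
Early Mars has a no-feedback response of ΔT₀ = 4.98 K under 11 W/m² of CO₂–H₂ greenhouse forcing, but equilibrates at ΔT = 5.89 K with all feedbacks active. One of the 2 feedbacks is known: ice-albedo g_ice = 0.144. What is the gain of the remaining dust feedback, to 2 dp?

0.01

Amplification A = ΔT/ΔT₀ = 5.89/4.98 = 1.183.
Total gain g = 1 − 1/A = 1 − 1/1.183 = 0.1547.
The known gain is 0.144.
g_dust = 0.1547 − 0.144 = 0.01.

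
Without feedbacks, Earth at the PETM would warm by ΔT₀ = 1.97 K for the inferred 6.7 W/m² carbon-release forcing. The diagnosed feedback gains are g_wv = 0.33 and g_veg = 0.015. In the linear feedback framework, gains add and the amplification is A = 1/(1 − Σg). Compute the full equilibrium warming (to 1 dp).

Total gain g = 0.33 + 0.015 = 0.345.
Amplification A = 1/(1 − 0.345) = 1.527.
ΔT = 1.97 × 1.527 = 3.0 K.

3.0 K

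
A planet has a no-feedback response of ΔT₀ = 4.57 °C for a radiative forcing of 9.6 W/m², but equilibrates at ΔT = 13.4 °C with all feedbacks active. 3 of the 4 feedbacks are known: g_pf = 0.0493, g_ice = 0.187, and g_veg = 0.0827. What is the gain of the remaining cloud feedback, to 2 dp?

Amplification A = ΔT/ΔT₀ = 13.4/4.57 = 2.932.
Total gain g = 1 − 1/A = 1 − 1/2.932 = 0.6589.
Known gains sum to 0.0493 + 0.187 + 0.0827 = 0.319.
g_cld = 0.6589 − 0.319 = 0.34.

0.34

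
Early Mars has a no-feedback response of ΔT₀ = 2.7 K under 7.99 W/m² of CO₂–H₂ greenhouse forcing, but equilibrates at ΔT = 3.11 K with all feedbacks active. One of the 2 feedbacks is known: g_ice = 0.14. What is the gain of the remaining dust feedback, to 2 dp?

-0.01

Amplification A = ΔT/ΔT₀ = 3.11/2.7 = 1.152.
Total gain g = 1 − 1/A = 1 − 1/1.152 = 0.1319.
The known gain is 0.14.
g_dust = 0.1319 − 0.14 = -0.01.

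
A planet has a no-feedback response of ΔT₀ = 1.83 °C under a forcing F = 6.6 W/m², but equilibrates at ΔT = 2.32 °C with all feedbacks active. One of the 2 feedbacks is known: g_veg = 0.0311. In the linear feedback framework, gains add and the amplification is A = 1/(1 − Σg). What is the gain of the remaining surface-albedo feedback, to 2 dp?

0.18

Amplification A = ΔT/ΔT₀ = 2.32/1.83 = 1.268.
Total gain g = 1 − 1/A = 1 − 1/1.268 = 0.2114.
The known gain is 0.0311.
g_alb = 0.2114 − 0.0311 = 0.18.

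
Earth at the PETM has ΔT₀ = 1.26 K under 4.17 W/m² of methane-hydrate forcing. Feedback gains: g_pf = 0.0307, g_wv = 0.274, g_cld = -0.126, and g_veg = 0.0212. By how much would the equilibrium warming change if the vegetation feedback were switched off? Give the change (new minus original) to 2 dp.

-0.04 K

Original: g = 0.1999, ΔT = 1.26/(1−0.1999) = 1.5748 K.
Without vegetation: g' = 0.1787, ΔT' = 1.26/(1−0.1787) = 1.5342 K.
Change = 1.5342 − 1.5748 = -0.04 K.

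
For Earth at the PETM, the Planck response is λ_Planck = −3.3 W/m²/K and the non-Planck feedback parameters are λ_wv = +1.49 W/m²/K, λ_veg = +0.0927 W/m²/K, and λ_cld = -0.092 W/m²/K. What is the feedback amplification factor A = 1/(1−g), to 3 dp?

1.824

Convert to gains: g_wv = 1.49/3.3 = 0.4515; g_veg = 0.0927/3.3 = 0.02809; g_cld = -0.092/3.3 = -0.02788.
Total gain g = 0.45171.
A = 1/(1 − 0.45171) = 1.824.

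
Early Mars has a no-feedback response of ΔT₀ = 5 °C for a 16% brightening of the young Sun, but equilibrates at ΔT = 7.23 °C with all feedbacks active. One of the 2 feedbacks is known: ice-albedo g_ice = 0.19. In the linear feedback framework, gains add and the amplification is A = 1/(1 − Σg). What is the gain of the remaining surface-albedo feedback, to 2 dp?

0.12

Amplification A = ΔT/ΔT₀ = 7.23/5 = 1.446.
Total gain g = 1 − 1/A = 1 − 1/1.446 = 0.3084.
The known gain is 0.19.
g_alb = 0.3084 − 0.19 = 0.12.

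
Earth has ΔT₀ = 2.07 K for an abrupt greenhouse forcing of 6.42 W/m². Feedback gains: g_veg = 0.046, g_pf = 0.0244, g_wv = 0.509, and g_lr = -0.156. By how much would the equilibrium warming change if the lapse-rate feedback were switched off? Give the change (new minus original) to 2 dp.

1.33 K

Original: g = 0.4234, ΔT = 2.07/(1−0.4234) = 3.5900 K.
Without lapse-rate: g' = 0.5794, ΔT' = 2.07/(1−0.5794) = 4.9215 K.
Change = 4.9215 − 3.5900 = 1.33 K.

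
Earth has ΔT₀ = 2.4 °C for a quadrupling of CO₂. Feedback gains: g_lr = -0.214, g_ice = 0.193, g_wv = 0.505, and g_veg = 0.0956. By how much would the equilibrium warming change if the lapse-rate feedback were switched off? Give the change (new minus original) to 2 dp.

Original: g = 0.5796, ΔT = 2.4/(1−0.5796) = 5.7088 °C.
Without lapse-rate: g' = 0.7936, ΔT' = 2.4/(1−0.7936) = 11.6279 °C.
Change = 11.6279 − 5.7088 = 5.92 °C.

5.92 °C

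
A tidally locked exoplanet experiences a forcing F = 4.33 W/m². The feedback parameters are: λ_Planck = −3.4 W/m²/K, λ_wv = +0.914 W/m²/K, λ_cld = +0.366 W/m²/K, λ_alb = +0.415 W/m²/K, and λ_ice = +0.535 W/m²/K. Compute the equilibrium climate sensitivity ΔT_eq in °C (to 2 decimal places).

3.70 °C

Net feedback parameter λ = (−3.4) + (+0.914) + (+0.366) + (+0.415) + (+0.535) = -1.17 W/m²/K.
ΔT = −F/λ = −4.33/(-1.17) = 3.70 °C.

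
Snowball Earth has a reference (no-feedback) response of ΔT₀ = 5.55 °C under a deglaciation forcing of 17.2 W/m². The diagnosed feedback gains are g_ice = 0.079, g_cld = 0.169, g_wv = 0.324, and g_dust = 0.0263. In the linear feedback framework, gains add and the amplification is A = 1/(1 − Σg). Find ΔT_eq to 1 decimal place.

Total gain g = 0.079 + 0.169 + 0.324 + 0.0263 = 0.5983.
Amplification A = 1/(1 − 0.5983) = 2.489.
ΔT = 5.55 × 2.489 = 13.8 °C.

13.8 °C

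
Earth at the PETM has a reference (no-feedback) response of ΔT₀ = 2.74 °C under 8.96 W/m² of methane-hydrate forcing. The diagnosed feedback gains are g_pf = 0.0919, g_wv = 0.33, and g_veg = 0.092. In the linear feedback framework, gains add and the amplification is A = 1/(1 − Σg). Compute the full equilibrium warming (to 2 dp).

5.64 °C

Total gain g = 0.0919 + 0.33 + 0.092 = 0.5139.
Amplification A = 1/(1 − 0.5139) = 2.057.
ΔT = 2.74 × 2.057 = 5.64 °C.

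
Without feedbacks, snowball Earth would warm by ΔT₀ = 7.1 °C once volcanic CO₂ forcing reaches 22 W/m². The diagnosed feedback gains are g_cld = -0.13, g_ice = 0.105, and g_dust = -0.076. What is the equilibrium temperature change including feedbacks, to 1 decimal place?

6.4 °C

Total gain g = -0.13 + 0.105 − 0.076 = -0.101.
Amplification A = 1/(1 + 0.101) = 0.9083.
ΔT = 7.1 × 0.9083 = 6.4 °C.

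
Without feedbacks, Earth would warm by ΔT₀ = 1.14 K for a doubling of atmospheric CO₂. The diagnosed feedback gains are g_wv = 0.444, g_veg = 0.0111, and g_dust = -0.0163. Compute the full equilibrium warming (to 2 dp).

2.03 K

Total gain g = 0.444 + 0.0111 − 0.0163 = 0.4388.
Amplification A = 1/(1 − 0.4388) = 1.782.
ΔT = 1.14 × 1.782 = 2.03 K.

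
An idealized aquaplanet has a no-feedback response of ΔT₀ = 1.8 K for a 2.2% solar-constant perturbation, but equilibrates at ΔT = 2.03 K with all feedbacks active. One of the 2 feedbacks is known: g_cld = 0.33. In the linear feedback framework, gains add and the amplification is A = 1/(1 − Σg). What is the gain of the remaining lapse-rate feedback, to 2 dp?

-0.22

Amplification A = ΔT/ΔT₀ = 2.03/1.8 = 1.128.
Total gain g = 1 − 1/A = 1 − 1/1.128 = 0.1135.
The known gain is 0.33.
g_lr = 0.1135 − 0.33 = -0.22.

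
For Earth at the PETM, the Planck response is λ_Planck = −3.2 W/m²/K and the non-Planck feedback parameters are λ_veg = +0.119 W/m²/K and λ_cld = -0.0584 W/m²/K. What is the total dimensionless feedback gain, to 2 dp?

Convert to gains: g_veg = 0.119/3.2 = 0.03719; g_cld = -0.0584/3.2 = -0.01825.
Total gain g = 0.01894.

0.02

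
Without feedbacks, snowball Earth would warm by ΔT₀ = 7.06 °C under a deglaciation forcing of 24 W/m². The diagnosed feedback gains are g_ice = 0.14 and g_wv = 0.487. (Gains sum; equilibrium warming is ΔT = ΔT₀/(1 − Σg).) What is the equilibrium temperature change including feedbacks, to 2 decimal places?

Total gain g = 0.14 + 0.487 = 0.627.
Amplification A = 1/(1 − 0.627) = 2.681.
ΔT = 7.06 × 2.681 = 18.93 °C.

18.93 °C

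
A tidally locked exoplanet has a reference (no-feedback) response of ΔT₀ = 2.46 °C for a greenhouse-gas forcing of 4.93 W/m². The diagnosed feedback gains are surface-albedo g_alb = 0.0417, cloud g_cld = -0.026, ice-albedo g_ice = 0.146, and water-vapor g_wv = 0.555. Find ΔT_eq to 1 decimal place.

8.7 °C

Total gain g = 0.0417 − 0.026 + 0.146 + 0.555 = 0.7167.
Amplification A = 1/(1 − 0.7167) = 3.53.
ΔT = 2.46 × 3.53 = 8.7 °C.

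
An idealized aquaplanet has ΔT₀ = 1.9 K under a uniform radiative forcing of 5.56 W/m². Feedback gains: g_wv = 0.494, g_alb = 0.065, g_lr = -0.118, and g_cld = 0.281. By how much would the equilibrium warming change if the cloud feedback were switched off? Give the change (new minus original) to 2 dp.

Original: g = 0.722, ΔT = 1.9/(1−0.722) = 6.8345 K.
Without cloud: g' = 0.441, ΔT' = 1.9/(1−0.441) = 3.3989 K.
Change = 3.3989 − 6.8345 = -3.44 K.

-3.44 K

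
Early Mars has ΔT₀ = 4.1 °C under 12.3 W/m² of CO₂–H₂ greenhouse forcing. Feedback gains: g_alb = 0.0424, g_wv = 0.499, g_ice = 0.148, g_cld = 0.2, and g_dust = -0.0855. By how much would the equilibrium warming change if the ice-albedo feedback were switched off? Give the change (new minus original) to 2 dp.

Original: g = 0.8039, ΔT = 4.1/(1−0.8039) = 20.9077 °C.
Without ice-albedo: g' = 0.6559, ΔT' = 4.1/(1−0.6559) = 11.9151 °C.
Change = 11.9151 − 20.9077 = -8.99 °C.

-8.99 °C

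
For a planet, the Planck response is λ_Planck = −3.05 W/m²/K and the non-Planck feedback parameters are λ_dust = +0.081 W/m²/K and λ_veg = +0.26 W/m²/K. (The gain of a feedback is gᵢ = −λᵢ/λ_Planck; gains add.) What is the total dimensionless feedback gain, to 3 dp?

0.112

Convert to gains: g_dust = 0.081/3.05 = 0.02656; g_veg = 0.26/3.05 = 0.08525.
Total gain g = 0.11181.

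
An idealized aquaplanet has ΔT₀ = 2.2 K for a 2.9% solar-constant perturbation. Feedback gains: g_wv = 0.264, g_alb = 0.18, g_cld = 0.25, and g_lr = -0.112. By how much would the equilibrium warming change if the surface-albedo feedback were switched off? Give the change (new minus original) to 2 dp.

Original: g = 0.582, ΔT = 2.2/(1−0.582) = 5.2632 K.
Without surface-albedo: g' = 0.402, ΔT' = 2.2/(1−0.402) = 3.6789 K.
Change = 3.6789 − 5.2632 = -1.58 K.

-1.58 K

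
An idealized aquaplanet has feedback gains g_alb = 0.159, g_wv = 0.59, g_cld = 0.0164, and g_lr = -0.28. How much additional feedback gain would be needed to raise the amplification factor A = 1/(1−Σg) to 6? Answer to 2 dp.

0.35

Current total gain = 0.4854.
Target gain for A = 6: g* = 1 − 1/6 = 0.8333.
Additional gain needed = 0.8333 − 0.4854 = 0.35.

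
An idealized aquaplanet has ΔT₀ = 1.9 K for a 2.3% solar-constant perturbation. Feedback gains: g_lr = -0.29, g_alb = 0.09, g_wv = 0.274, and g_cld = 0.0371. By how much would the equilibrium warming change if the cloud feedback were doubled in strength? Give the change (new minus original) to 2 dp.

Original: g = 0.1111, ΔT = 1.9/(1−0.1111) = 2.1375 K.
With doubled cloud: g' = 0.1482, ΔT' = 1.9/(1−0.1482) = 2.2306 K.
Change = 2.2306 − 2.1375 = 0.09 K.

0.09 K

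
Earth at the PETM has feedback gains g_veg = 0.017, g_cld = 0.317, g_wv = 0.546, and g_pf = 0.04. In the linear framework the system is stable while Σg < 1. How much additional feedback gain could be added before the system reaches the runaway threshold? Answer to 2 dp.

0.08

Current total gain = 0.017 + 0.317 + 0.546 + 0.04 = 0.92.
Margin to runaway = 1 − 0.92 = 0.08.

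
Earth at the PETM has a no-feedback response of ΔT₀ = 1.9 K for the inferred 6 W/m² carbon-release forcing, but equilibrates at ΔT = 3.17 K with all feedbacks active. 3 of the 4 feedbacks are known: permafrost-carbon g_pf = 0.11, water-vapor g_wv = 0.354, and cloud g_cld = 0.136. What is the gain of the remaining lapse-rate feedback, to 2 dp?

-0.20

Amplification A = ΔT/ΔT₀ = 3.17/1.9 = 1.668.
Total gain g = 1 − 1/A = 1 − 1/1.668 = 0.4005.
Known gains sum to 0.11 + 0.354 + 0.136 = 0.6.
g_lr = 0.4005 − 0.6 = -0.20.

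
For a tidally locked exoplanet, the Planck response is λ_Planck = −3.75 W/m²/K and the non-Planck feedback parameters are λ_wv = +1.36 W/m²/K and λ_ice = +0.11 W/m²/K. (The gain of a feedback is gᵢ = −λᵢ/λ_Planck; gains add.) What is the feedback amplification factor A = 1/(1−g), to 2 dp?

1.64

Convert to gains: g_wv = 1.36/3.75 = 0.3627; g_ice = 0.11/3.75 = 0.02933.
Total gain g = 0.39203.
A = 1/(1 − 0.39203) = 1.64.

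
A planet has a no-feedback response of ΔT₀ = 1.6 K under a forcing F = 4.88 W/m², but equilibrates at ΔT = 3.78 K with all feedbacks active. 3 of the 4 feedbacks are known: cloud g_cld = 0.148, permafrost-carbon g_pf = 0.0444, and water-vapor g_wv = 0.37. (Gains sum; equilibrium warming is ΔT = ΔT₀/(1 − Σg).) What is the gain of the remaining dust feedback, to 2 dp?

0.01

Amplification A = ΔT/ΔT₀ = 3.78/1.6 = 2.362.
Total gain g = 1 − 1/A = 1 − 1/2.362 = 0.5766.
Known gains sum to 0.148 + 0.0444 + 0.37 = 0.5624.
g_dust = 0.5766 − 0.5624 = 0.01.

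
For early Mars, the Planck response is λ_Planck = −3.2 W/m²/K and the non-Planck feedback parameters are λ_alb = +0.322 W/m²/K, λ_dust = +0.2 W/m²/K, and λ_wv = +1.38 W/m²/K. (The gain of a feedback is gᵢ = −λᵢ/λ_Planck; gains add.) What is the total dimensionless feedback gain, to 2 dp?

0.59

Convert to gains: g_alb = 0.322/3.2 = 0.1006; g_dust = 0.2/3.2 = 0.0625; g_wv = 1.38/3.2 = 0.4312.
Total gain g = 0.5943.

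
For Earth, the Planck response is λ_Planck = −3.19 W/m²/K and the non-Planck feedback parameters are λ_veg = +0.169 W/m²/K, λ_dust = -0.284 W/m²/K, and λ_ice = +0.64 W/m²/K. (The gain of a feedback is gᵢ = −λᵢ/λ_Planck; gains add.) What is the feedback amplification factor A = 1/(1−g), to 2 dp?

1.20

Convert to gains: g_veg = 0.169/3.19 = 0.05298; g_dust = -0.284/3.19 = -0.08903; g_ice = 0.64/3.19 = 0.2006.
Total gain g = 0.16455.
A = 1/(1 − 0.16455) = 1.20.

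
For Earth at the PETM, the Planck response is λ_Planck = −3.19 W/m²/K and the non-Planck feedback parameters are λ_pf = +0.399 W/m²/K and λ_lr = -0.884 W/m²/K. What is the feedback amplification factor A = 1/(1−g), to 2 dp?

0.87

Convert to gains: g_pf = 0.399/3.19 = 0.1251; g_lr = -0.884/3.19 = -0.2771.
Total gain g = -0.152.
A = 1/(1 + 0.152) = 0.87.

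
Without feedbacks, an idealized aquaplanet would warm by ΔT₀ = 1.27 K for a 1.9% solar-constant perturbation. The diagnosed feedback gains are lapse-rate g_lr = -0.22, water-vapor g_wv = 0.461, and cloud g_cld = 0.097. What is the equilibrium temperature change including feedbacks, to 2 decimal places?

1.92 K

Total gain g = -0.22 + 0.461 + 0.097 = 0.338.
Amplification A = 1/(1 − 0.338) = 1.511.
ΔT = 1.27 × 1.511 = 1.92 K.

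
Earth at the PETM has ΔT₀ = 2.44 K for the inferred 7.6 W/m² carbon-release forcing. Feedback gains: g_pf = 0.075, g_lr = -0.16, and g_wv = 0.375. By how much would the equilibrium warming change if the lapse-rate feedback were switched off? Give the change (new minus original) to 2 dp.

Original: g = 0.29, ΔT = 2.44/(1−0.29) = 3.4366 K.
Without lapse-rate: g' = 0.45, ΔT' = 2.44/(1−0.45) = 4.4364 K.
Change = 4.4364 − 3.4366 = 1.00 K.

1.00 K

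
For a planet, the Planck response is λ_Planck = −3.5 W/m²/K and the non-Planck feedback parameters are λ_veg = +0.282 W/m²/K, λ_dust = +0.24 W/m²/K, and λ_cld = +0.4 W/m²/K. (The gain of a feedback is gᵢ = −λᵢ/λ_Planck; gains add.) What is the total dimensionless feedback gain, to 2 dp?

0.26

Convert to gains: g_veg = 0.282/3.5 = 0.08057; g_dust = 0.24/3.5 = 0.06857; g_cld = 0.4/3.5 = 0.1143.
Total gain g = 0.26344.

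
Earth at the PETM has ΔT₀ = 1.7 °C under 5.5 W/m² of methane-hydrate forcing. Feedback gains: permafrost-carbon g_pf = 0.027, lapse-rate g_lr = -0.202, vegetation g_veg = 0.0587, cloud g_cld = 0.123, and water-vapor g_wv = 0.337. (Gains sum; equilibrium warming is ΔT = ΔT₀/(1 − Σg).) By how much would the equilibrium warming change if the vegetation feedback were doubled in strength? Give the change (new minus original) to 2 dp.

Original: g = 0.3437, ΔT = 1.7/(1−0.3437) = 2.5903 °C.
With doubled vegetation: g' = 0.4024, ΔT' = 1.7/(1−0.4024) = 2.8447 °C.
Change = 2.8447 − 2.5903 = 0.25 °C.

0.25 °C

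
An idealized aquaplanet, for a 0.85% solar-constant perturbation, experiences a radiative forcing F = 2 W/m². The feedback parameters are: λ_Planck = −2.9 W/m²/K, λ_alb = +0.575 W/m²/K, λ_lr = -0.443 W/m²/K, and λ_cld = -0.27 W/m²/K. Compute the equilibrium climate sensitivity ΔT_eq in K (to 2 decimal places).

0.66 K

Net feedback parameter λ = (−2.9) + (+0.575) + (-0.443) + (-0.27) = -3.038 W/m²/K.
ΔT = −F/λ = −2/(-3.038) = 0.66 K.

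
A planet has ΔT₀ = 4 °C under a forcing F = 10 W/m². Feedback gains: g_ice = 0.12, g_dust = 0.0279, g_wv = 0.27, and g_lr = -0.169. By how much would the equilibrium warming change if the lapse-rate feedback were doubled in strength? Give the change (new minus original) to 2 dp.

Original: g = 0.2489, ΔT = 4/(1−0.2489) = 5.3255 °C.
With doubled lapse-rate: g' = 0.0799, ΔT' = 4/(1−0.0799) = 4.3474 °C.
Change = 4.3474 − 5.3255 = -0.98 °C.

-0.98 °C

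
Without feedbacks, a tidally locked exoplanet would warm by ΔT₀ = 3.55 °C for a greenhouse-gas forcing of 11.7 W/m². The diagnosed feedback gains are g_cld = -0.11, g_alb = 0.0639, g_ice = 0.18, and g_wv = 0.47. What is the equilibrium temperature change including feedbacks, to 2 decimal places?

Total gain g = -0.11 + 0.0639 + 0.18 + 0.47 = 0.6039.
Amplification A = 1/(1 − 0.6039) = 2.525.
ΔT = 3.55 × 2.525 = 8.96 °C.

8.96 °C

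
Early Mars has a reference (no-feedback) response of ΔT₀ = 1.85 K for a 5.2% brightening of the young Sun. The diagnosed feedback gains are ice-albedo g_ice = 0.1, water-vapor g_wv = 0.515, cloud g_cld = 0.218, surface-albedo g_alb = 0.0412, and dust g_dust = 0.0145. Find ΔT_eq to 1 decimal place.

Total gain g = 0.1 + 0.515 + 0.218 + 0.0412 + 0.0145 = 0.8887.
Amplification A = 1/(1 − 0.8887) = 8.985.
ΔT = 1.85 × 8.985 = 16.6 K.

16.6 K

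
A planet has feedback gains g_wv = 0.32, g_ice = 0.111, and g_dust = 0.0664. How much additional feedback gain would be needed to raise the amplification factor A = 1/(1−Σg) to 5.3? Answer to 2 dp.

Current total gain = 0.4974.
Target gain for A = 5.3: g* = 1 − 1/5.3 = 0.8113.
Additional gain needed = 0.8113 − 0.4974 = 0.31.

0.31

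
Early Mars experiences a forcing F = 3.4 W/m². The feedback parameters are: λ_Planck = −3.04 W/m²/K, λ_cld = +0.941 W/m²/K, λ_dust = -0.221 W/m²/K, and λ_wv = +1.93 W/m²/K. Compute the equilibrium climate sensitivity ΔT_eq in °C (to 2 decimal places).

Net feedback parameter λ = (−3.04) + (+0.941) + (-0.221) + (+1.93) = -0.39 W/m²/K.
ΔT = −F/λ = −3.4/(-0.39) = 8.72 °C.

8.72 °C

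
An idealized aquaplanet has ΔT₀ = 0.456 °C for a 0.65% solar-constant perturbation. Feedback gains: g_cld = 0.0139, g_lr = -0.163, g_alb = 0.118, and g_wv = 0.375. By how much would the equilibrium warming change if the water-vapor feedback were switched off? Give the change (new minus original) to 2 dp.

Original: g = 0.3439, ΔT = 0.456/(1−0.3439) = 0.6950 °C.
Without water-vapor: g' = -0.0311, ΔT' = 0.456/(1+0.0311) = 0.4422 °C.
Change = 0.4422 − 0.6950 = -0.25 °C.

-0.25 °C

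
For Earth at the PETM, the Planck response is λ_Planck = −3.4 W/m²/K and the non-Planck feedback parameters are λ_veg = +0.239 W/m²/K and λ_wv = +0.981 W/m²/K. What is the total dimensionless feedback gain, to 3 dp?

0.359

Convert to gains: g_veg = 0.239/3.4 = 0.07029; g_wv = 0.981/3.4 = 0.2885.
Total gain g = 0.35879.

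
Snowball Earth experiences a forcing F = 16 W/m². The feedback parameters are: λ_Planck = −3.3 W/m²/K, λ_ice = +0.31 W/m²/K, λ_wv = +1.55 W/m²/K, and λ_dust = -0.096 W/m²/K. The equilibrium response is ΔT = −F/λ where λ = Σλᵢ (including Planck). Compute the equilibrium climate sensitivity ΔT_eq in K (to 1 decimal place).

10.4 K

Net feedback parameter λ = (−3.3) + (+0.31) + (+1.55) + (-0.096) = -1.536 W/m²/K.
ΔT = −F/λ = −16/(-1.536) = 10.4 K.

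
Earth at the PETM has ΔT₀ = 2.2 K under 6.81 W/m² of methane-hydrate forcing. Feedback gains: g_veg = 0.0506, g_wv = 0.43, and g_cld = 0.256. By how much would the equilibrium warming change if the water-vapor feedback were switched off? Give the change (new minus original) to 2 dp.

Original: g = 0.7366, ΔT = 2.2/(1−0.7366) = 8.3523 K.
Without water-vapor: g' = 0.3066, ΔT' = 2.2/(1−0.3066) = 3.1728 K.
Change = 3.1728 − 8.3523 = -5.18 K.

-5.18 K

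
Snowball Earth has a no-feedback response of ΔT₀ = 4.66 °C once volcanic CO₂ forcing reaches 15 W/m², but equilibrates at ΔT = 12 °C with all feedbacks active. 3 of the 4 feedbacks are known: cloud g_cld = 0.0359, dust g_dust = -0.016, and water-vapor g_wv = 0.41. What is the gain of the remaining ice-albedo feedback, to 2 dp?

Amplification A = ΔT/ΔT₀ = 12/4.66 = 2.575.
Total gain g = 1 − 1/A = 1 − 1/2.575 = 0.6117.
Known gains sum to 0.0359 − 0.016 + 0.41 = 0.4299.
g_ice = 0.6117 − 0.4299 = 0.18.

0.18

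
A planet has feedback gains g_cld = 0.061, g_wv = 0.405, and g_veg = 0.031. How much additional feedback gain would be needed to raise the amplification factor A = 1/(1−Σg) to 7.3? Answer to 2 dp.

Current total gain = 0.497.
Target gain for A = 7.3: g* = 1 − 1/7.3 = 0.863.
Additional gain needed = 0.863 − 0.497 = 0.37.

0.37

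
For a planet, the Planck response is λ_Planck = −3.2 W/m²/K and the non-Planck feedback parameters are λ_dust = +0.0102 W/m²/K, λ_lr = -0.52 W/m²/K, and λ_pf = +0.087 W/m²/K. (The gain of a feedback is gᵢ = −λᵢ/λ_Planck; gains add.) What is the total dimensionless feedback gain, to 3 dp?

Convert to gains: g_dust = 0.0102/3.2 = 0.003188; g_lr = -0.52/3.2 = -0.1625; g_pf = 0.087/3.2 = 0.02719.
Total gain g = -0.132122.

-0.132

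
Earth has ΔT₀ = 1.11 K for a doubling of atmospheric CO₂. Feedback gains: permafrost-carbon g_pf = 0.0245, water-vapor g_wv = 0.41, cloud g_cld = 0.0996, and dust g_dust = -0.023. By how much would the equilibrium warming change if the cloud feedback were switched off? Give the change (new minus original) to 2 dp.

-0.38 K

Original: g = 0.5111, ΔT = 1.11/(1−0.5111) = 2.2704 K.
Without cloud: g' = 0.4115, ΔT' = 1.11/(1−0.4115) = 1.8862 K.
Change = 1.8862 − 2.2704 = -0.38 K.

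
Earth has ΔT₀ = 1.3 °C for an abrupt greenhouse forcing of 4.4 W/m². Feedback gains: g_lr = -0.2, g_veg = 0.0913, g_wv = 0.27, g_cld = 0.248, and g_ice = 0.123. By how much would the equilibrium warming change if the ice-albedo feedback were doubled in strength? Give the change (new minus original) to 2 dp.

Original: g = 0.5323, ΔT = 1.3/(1−0.5323) = 2.7796 °C.
With doubled ice-albedo: g' = 0.6553, ΔT' = 1.3/(1−0.6553) = 3.7714 °C.
Change = 3.7714 − 2.7796 = 0.99 °C.

0.99 °C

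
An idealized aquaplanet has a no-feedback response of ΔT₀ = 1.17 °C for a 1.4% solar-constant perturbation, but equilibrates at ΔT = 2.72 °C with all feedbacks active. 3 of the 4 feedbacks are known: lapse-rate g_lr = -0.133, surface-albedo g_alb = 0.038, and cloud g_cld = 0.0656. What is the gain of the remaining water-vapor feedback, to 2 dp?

0.60

Amplification A = ΔT/ΔT₀ = 2.72/1.17 = 2.325.
Total gain g = 1 − 1/A = 1 − 1/2.325 = 0.5699.
Known gains sum to -0.133 + 0.038 + 0.0656 = -0.0294.
g_wv = 0.5699 + 0.0294 = 0.60.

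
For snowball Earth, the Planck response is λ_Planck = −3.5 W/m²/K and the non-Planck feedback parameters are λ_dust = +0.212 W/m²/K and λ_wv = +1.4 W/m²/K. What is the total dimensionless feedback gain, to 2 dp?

Convert to gains: g_dust = 0.212/3.5 = 0.06057; g_wv = 1.4/3.5 = 0.4.
Total gain g = 0.46057.

0.46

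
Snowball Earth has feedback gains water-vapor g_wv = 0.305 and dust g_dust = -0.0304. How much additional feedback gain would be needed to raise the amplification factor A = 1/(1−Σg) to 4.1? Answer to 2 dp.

0.48

Current total gain = 0.2746.
Target gain for A = 4.1: g* = 1 − 1/4.1 = 0.7561.
Additional gain needed = 0.7561 − 0.2746 = 0.48.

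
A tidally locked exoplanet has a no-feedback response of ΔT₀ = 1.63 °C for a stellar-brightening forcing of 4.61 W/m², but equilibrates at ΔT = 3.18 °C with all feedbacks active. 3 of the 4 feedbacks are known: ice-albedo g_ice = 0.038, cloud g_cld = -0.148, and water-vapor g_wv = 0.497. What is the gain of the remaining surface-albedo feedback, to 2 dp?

Amplification A = ΔT/ΔT₀ = 3.18/1.63 = 1.951.
Total gain g = 1 − 1/A = 1 − 1/1.951 = 0.4874.
Known gains sum to 0.038 − 0.148 + 0.497 = 0.387.
g_alb = 0.4874 − 0.387 = 0.10.

0.10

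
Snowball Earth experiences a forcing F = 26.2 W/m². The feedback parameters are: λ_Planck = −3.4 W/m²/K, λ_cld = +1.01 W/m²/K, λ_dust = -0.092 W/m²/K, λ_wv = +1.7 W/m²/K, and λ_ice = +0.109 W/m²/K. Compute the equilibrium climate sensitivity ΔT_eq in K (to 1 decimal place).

Net feedback parameter λ = (−3.4) + (+1.01) + (-0.092) + (+1.7) + (+0.109) = -0.673 W/m²/K.
ΔT = −F/λ = −26.2/(-0.673) = 38.9 K.

38.9 K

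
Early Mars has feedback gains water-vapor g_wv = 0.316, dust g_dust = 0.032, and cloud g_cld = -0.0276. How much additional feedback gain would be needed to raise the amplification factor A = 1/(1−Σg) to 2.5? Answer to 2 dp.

Current total gain = 0.3204.
Target gain for A = 2.5: g* = 1 − 1/2.5 = 0.6.
Additional gain needed = 0.6 − 0.3204 = 0.28.

0.28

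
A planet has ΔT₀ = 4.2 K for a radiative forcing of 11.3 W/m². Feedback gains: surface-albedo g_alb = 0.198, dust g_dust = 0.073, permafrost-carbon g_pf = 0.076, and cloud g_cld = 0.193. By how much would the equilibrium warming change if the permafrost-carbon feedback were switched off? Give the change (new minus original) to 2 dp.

Original: g = 0.54, ΔT = 4.2/(1−0.54) = 9.1304 K.
Without permafrost-carbon: g' = 0.464, ΔT' = 4.2/(1−0.464) = 7.8358 K.
Change = 7.8358 − 9.1304 = -1.29 K.

-1.29 K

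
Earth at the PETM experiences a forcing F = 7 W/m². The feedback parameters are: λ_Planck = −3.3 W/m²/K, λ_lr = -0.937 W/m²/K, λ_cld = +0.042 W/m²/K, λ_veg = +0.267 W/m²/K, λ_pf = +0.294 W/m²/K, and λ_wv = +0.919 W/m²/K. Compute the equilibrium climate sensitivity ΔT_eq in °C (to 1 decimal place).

Net feedback parameter λ = (−3.3) + (-0.937) + (+0.042) + (+0.267) + (+0.294) + (+0.919) = -2.715 W/m²/K.
ΔT = −F/λ = −7/(-2.715) = 2.6 °C.

2.6 °C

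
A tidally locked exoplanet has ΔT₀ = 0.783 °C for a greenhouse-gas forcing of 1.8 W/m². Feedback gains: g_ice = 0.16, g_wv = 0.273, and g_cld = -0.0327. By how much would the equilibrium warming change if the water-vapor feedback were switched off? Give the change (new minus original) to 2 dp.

-0.41 °C

Original: g = 0.4003, ΔT = 0.783/(1−0.4003) = 1.3057 °C.
Without water-vapor: g' = 0.1273, ΔT' = 0.783/(1−0.1273) = 0.8972 °C.
Change = 0.8972 − 1.3057 = -0.41 °C.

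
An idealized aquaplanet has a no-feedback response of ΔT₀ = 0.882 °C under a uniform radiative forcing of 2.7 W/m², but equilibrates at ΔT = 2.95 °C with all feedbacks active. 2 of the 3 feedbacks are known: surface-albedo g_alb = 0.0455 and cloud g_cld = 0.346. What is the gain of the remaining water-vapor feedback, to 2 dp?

0.31

Amplification A = ΔT/ΔT₀ = 2.95/0.882 = 3.345.
Total gain g = 1 − 1/A = 1 − 1/3.345 = 0.701.
Known gains sum to 0.0455 + 0.346 = 0.3915.
g_wv = 0.701 − 0.3915 = 0.31.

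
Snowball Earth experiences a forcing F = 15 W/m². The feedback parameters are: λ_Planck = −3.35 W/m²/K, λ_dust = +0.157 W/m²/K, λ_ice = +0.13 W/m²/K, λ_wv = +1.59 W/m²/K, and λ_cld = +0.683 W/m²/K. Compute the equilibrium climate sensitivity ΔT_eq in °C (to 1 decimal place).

19.0 °C

Net feedback parameter λ = (−3.35) + (+0.157) + (+0.13) + (+1.59) + (+0.683) = -0.79 W/m²/K.
ΔT = −F/λ = −15/(-0.79) = 19.0 °C.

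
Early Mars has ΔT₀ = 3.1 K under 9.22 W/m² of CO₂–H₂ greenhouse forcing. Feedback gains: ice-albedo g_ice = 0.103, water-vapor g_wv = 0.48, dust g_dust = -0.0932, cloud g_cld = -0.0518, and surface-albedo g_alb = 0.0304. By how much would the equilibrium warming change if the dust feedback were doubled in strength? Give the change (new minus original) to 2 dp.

Original: g = 0.4684, ΔT = 3.1/(1−0.4684) = 5.8315 K.
With doubled dust: g' = 0.3752, ΔT' = 3.1/(1−0.3752) = 4.9616 K.
Change = 4.9616 − 5.8315 = -0.87 K.

-0.87 K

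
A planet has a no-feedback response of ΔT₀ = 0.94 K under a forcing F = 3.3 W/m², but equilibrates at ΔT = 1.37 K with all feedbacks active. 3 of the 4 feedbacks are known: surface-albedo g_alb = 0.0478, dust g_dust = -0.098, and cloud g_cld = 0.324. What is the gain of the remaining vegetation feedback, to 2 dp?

0.04

Amplification A = ΔT/ΔT₀ = 1.37/0.94 = 1.457.
Total gain g = 1 − 1/A = 1 − 1/1.457 = 0.3137.
Known gains sum to 0.0478 − 0.098 + 0.324 = 0.2738.
g_veg = 0.3137 − 0.2738 = 0.04.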